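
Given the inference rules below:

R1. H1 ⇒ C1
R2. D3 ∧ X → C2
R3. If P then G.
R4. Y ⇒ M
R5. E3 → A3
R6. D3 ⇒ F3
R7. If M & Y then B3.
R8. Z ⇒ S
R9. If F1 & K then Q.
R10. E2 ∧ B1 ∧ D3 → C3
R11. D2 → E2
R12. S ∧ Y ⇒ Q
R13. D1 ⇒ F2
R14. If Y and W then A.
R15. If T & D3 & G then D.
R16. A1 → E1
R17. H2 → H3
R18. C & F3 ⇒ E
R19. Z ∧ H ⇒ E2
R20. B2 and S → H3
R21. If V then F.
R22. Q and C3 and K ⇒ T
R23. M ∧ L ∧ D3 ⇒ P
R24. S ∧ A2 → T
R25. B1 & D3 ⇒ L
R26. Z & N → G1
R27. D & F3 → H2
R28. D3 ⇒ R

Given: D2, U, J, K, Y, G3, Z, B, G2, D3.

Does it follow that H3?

No

Forward chaining from the given facts derives: M, F3, B3, S, E2, Q, R.
Rules concluding H3: R17 needs H2; R20 needs B2 — none of these are established.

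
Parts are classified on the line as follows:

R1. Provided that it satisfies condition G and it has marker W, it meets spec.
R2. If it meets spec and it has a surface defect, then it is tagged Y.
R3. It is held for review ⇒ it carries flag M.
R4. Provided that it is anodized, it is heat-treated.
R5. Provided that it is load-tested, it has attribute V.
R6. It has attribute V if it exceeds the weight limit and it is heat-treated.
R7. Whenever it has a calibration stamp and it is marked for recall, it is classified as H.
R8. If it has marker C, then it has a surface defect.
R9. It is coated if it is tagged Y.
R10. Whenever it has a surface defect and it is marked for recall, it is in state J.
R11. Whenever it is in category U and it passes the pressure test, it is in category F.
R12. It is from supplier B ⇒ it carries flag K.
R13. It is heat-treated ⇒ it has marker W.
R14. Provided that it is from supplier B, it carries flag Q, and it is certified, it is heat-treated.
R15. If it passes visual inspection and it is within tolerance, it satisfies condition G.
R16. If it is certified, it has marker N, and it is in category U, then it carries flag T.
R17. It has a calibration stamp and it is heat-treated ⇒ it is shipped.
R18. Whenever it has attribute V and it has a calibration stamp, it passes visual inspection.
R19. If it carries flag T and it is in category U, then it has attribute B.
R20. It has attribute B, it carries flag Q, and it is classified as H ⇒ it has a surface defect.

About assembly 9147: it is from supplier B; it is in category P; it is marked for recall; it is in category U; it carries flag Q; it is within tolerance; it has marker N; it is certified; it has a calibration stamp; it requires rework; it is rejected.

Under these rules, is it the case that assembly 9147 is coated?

No

Forward chaining from the given facts derives: is classified as H, carries flag K, is heat-treated, carries flag T, is shipped, has attribute B, has a surface defect, is in state J, has marker W.
The only rule concluding "it is coated" is R9, which needs "it is tagged Y"; that is never established.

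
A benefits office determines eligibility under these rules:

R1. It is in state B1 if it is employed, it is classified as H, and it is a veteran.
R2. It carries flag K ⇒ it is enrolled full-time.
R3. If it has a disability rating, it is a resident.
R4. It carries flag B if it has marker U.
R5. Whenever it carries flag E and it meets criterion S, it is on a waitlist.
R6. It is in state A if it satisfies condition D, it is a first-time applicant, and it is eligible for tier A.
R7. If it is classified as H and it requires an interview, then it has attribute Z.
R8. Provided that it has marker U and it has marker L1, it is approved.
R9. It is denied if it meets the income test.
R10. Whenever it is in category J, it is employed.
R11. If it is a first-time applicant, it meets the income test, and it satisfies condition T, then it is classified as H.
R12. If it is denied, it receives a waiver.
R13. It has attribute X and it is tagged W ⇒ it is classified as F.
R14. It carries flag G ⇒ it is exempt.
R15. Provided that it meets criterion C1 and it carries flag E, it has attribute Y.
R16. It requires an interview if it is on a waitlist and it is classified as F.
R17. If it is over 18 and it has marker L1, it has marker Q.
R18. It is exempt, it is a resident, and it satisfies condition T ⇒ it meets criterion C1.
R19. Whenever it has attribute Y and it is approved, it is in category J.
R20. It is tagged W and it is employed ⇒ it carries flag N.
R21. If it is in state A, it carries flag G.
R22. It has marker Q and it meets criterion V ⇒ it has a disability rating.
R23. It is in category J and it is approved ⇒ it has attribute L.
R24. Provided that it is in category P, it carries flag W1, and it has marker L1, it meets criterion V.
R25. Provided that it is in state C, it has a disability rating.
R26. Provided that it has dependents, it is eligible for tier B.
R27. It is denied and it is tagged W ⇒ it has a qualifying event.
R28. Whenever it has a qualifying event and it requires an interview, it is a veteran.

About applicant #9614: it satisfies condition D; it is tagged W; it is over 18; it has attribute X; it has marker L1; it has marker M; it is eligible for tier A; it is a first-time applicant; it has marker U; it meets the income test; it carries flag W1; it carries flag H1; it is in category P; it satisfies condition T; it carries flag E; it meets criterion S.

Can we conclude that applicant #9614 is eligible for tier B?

No

Forward chaining from the given facts derives: carries flag B, is on a waitlist, is in state A, is approved, is denied, is classified as H, receives a waiver, is classified as F, requires an interview, has marker Q, carries flag G, meets criterion V, has a qualifying event, is a veteran, has attribute Z, is exempt, has a disability rating, is a resident, meets criterion C1, has attribute Y, is in category J, has attribute L, is employed, carries flag N, is in state B1.
The only rule concluding "it is eligible for tier B" is R26, which needs "it has dependents"; that is never established.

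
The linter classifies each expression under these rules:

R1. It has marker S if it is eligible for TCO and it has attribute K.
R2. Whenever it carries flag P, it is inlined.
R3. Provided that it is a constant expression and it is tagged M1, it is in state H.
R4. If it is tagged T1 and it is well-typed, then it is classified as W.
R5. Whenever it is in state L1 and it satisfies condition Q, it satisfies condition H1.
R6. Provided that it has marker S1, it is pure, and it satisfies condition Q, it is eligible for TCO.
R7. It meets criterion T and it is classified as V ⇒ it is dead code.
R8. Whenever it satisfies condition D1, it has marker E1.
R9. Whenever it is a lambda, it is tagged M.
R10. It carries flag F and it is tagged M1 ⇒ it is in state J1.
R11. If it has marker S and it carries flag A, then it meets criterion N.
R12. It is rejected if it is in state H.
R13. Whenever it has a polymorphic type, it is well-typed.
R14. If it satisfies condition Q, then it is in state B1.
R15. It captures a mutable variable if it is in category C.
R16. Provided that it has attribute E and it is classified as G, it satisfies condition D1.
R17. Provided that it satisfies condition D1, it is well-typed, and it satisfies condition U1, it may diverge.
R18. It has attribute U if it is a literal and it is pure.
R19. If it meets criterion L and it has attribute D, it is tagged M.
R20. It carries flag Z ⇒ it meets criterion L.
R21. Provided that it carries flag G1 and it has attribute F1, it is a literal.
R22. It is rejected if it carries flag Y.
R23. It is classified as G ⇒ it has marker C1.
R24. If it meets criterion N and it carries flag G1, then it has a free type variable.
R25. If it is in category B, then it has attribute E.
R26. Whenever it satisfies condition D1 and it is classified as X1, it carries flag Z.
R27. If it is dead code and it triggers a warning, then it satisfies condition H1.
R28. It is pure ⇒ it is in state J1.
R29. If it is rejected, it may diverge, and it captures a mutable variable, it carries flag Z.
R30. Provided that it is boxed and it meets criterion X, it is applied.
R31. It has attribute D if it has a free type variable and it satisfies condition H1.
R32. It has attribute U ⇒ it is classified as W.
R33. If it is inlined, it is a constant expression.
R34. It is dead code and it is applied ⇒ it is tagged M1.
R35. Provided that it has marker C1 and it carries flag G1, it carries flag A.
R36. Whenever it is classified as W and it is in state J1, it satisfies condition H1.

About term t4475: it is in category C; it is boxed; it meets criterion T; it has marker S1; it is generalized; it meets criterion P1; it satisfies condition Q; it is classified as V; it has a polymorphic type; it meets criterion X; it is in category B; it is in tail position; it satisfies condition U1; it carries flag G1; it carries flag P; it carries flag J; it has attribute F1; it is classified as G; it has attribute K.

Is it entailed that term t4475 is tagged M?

Forward chaining from the given facts derives: is inlined, is dead code, is well-typed, is in state B1, captures a mutable variable, is a literal, has marker C1, has attribute E, is applied, is a constant expression, is tagged M1, carries flag A, is in state H, is rejected, satisfies condition D1, may diverge, carries flag Z, has marker E1, meets criterion L.
Rules concluding "it is tagged M": R9 needs "it is a lambda"; R19 needs "it has attribute D" — none of these are established.

No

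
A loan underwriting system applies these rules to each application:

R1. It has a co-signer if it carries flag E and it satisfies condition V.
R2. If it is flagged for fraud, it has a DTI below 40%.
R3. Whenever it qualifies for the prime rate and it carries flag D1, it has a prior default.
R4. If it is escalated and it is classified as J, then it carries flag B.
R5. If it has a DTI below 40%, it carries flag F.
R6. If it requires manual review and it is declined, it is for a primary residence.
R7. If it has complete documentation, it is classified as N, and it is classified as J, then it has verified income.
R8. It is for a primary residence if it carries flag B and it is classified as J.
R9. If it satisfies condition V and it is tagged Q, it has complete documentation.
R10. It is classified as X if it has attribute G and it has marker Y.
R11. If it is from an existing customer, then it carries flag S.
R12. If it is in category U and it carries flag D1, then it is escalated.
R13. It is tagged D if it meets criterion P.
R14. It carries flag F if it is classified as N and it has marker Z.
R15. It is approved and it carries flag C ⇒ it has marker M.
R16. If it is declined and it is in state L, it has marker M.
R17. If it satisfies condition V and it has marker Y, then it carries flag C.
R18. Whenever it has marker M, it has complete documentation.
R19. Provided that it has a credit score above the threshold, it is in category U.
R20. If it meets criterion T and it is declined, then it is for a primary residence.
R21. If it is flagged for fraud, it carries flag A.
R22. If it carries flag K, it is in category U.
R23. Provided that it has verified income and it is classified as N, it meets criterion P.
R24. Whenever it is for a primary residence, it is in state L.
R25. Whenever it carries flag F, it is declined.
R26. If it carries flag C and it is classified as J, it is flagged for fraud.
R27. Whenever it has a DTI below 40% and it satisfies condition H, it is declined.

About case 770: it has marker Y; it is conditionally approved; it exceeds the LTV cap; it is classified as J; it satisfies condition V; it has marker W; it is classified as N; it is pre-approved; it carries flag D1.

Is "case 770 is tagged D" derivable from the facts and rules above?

Forward chaining from the given facts derives: carries flag C, is flagged for fraud, has a DTI below 40%, carries flag F, carries flag A, is declined.
The only rule concluding "it is tagged D" is R13, which needs "it meets criterion P"; that is never established.

No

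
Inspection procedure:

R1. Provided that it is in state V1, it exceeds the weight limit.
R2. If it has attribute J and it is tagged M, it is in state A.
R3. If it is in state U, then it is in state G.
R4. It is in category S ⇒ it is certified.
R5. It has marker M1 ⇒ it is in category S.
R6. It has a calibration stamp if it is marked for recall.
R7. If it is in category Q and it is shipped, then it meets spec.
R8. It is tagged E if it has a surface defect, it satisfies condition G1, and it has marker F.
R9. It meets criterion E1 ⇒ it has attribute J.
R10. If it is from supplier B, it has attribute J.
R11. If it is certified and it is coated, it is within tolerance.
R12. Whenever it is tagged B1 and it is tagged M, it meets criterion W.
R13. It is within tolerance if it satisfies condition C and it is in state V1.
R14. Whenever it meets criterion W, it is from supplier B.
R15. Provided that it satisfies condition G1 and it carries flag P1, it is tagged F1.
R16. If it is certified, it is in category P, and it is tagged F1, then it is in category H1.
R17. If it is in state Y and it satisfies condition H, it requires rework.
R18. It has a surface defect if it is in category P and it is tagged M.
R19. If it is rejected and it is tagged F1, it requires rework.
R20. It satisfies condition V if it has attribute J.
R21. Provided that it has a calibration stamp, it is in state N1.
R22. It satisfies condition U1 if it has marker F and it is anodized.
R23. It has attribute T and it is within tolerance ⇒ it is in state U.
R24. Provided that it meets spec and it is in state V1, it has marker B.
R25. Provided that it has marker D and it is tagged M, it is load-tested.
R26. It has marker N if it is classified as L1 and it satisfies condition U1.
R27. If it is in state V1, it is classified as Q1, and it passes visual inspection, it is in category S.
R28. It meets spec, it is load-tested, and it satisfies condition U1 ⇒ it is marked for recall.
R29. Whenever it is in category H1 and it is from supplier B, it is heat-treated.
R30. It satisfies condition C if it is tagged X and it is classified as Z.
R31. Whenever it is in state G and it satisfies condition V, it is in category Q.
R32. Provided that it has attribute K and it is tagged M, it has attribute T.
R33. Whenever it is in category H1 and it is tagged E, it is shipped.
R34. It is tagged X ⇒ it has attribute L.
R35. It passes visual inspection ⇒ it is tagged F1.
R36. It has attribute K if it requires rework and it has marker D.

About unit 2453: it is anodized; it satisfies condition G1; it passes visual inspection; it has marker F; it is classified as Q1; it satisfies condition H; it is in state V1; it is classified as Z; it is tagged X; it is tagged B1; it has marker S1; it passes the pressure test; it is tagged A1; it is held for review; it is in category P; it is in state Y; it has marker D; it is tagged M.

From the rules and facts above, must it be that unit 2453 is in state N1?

By R12 (it is tagged B1, it is tagged M): it meets criterion W.
By R14 (it meets criterion W): it is from supplier B.
By R17 (it is in state Y, it satisfies condition H): it requires rework.
By R18 (it is in category P, it is tagged M): it has a surface defect.
By R22 (it has marker F, it is anodized): it satisfies condition U1.
By R25 (it has marker D, it is tagged M): it is load-tested.
By R27 (it is in state V1, it is classified as Q1, it passes visual inspection): it is in category S.
By R30 (it is tagged X, it is classified as Z): it satisfies condition C.
By R35 (it passes visual inspection): it is tagged F1.
By R36 (it requires rework, it has marker D): it has attribute K.
By R4 (it is in category S): it is certified.
By R8 (it has a surface defect, it satisfies condition G1, it has marker F): it is tagged E.
By R10 (it is from supplier B): it has attribute J.
By R13 (it satisfies condition C, it is in state V1): it is within tolerance.
By R16 (it is certified, it is in category P, it is tagged F1): it is in category H1.
By R20 (it has attribute J): it satisfies condition V.
By R32 (it has attribute K, it is tagged M): it has attribute T.
By R33 (it is in category H1, it is tagged E): it is shipped.
By R23 (it has attribute T, it is within tolerance): it is in state U.
By R3 (it is in state U): it is in state G.
By R31 (it is in state G, it satisfies condition V): it is in category Q.
By R7 (it is in category Q, it is shipped): it meets spec.
By R28 (it meets spec, it is load-tested, it satisfies condition U1): it is marked for recall.
By R6 (it is marked for recall): it has a calibration stamp.
By R21 (it has a calibration stamp): it is in state N1.

Yes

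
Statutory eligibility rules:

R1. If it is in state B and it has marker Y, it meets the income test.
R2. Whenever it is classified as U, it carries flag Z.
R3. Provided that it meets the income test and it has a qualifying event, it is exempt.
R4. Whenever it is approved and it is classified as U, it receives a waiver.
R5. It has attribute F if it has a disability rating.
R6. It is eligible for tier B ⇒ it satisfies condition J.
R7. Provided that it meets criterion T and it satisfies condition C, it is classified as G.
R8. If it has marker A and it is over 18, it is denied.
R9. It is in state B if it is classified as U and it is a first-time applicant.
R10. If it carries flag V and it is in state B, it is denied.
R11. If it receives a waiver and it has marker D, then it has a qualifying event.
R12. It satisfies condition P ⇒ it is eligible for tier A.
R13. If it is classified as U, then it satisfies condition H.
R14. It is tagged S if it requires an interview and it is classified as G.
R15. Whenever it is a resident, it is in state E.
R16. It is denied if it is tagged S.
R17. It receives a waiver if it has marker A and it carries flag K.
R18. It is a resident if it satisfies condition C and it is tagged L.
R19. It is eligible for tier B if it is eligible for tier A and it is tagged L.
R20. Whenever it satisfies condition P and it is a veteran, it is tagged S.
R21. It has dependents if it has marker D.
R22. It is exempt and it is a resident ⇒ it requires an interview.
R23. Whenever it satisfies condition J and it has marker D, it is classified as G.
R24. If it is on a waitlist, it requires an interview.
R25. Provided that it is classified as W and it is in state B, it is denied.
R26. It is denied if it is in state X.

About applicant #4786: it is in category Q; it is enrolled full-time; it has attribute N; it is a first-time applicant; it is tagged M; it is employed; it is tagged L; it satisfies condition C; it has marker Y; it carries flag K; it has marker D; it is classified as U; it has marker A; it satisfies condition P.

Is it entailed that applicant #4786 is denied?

Yes

By R9 (it is classified as U, it is a first-time applicant): it is in state B.
By R12 (it satisfies condition P): it is eligible for tier A.
By R17 (it has marker A, it carries flag K): it receives a waiver.
By R18 (it satisfies condition C, it is tagged L): it is a resident.
By R19 (it is eligible for tier A, it is tagged L): it is eligible for tier B.
By R1 (it is in state B, it has marker Y): it meets the income test.
By R6 (it is eligible for tier B): it satisfies condition J.
By R11 (it receives a waiver, it has marker D): it has a qualifying event.
By R23 (it satisfies condition J, it has marker D): it is classified as G.
By R3 (it meets the income test, it has a qualifying event): it is exempt.
By R22 (it is exempt, it is a resident): it requires an interview.
By R14 (it requires an interview, it is classified as G): it is tagged S.
By R16 (it is tagged S): it is denied.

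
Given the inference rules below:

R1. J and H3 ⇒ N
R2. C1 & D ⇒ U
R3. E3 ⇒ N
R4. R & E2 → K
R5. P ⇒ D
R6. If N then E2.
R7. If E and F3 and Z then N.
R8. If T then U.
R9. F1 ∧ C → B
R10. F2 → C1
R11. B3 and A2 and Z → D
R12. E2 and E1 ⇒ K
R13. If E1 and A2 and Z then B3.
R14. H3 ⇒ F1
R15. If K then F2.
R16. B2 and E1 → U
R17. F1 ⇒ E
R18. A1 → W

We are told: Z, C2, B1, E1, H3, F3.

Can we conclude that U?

Forward chaining from the given facts derives: F1, E, N, E2, K, F2, C1.
Rules concluding U: R2 needs D; R8 needs T; R16 needs B2 — none of these are established.

No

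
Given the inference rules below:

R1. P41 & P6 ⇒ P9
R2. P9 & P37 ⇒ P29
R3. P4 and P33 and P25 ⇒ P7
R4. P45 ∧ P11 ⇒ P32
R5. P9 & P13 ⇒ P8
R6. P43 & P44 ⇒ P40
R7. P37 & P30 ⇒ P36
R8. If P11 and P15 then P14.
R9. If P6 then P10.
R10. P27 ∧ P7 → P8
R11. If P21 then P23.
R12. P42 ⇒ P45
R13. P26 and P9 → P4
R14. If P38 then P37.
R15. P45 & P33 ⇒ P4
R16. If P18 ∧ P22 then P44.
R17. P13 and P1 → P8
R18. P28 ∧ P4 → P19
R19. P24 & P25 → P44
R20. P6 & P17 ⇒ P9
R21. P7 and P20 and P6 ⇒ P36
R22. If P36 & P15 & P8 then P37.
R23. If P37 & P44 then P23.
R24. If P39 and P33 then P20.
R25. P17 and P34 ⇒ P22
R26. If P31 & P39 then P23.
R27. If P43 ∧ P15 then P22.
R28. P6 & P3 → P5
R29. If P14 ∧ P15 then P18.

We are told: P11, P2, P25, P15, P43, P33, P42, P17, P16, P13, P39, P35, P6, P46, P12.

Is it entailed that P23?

P14  (by R8: P11, P15)
P45  (by R12: P42)
P4  (by R15: P45, P33)
P9  (by R20: P6, P17)
P20  (by R24: P39, P33)
P22  (by R27: P43, P15)
P18  (by R29: P14, P15)
P7  (by R3: P4, P33, P25)
P8  (by R5: P9, P13)
P44  (by R16: P18, P22)
P36  (by R21: P7, P20, P6)
P37  (by R22: P36, P15, P8)
P23  (by R23: P37, P44)

Yes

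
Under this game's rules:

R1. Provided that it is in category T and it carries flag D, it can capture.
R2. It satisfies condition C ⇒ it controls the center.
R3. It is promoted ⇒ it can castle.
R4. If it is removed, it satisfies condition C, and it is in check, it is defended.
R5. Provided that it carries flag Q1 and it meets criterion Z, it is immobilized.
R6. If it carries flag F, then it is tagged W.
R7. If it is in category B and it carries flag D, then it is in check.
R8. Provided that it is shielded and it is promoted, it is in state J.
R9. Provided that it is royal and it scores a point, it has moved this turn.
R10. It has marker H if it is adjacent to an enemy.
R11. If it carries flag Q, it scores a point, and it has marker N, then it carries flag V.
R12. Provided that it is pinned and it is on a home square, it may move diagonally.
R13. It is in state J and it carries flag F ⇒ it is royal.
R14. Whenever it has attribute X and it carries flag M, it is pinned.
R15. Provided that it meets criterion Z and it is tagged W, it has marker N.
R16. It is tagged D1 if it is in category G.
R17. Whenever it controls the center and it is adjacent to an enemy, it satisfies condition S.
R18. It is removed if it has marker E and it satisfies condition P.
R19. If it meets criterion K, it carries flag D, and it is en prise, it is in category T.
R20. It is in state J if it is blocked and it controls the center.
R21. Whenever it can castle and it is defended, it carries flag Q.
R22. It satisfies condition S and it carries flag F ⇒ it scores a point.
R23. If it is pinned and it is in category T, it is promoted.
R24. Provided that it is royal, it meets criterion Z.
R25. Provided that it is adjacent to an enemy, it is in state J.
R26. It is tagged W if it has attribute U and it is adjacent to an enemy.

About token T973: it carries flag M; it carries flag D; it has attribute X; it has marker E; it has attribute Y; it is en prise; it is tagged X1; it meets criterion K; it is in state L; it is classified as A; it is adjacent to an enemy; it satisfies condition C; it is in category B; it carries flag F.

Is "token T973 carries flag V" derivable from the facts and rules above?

No

Forward chaining from the given facts derives: controls the center, is tagged W, is in check, has marker H, is pinned, satisfies condition S, is in category T, scores a point, is promoted, is in state J, can capture, can castle, is royal, meets criterion Z, has moved this turn, has marker N.
The only rule concluding "it carries flag V" is R11, which needs "it carries flag Q"; that is never established.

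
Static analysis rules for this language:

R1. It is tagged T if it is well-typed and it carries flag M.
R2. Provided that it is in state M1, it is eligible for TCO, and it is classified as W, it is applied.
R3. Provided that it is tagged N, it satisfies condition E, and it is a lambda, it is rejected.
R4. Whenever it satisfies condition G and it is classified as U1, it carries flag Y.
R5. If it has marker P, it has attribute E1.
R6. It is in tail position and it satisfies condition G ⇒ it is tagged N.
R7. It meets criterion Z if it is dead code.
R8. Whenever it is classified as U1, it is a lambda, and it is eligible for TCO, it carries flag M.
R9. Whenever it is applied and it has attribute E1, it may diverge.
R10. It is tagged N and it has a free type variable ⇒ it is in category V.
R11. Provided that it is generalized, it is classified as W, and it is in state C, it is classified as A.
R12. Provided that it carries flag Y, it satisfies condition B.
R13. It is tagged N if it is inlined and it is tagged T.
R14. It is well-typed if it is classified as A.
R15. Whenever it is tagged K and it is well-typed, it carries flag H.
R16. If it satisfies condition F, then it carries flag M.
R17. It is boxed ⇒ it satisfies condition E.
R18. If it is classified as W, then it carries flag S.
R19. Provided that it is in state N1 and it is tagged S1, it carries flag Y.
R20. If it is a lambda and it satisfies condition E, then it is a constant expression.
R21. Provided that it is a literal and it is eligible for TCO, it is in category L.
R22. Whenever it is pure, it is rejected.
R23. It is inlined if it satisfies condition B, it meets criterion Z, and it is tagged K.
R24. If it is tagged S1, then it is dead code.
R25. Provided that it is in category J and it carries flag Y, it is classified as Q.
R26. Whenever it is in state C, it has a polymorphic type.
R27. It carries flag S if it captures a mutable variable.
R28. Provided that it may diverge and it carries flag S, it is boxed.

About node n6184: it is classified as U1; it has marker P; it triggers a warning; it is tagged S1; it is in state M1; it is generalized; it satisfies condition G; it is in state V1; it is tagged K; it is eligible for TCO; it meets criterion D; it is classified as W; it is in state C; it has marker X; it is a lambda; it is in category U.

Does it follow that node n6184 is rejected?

Yes

By R2 (it is in state M1, it is eligible for TCO, it is classified as W): it is applied.
By R4 (it satisfies condition G, it is classified as U1): it carries flag Y.
By R5 (it has marker P): it has attribute E1.
By R8 (it is classified as U1, it is a lambda, it is eligible for TCO): it carries flag M.
By R9 (it is applied, it has attribute E1): it may diverge.
By R11 (it is generalized, it is classified as W, it is in state C): it is classified as A.
By R12 (it carries flag Y): it satisfies condition B.
By R14 (it is classified as A): it is well-typed.
By R18 (it is classified as W): it carries flag S.
By R24 (it is tagged S1): it is dead code.
By R28 (it may diverge, it carries flag S): it is boxed.
By R1 (it is well-typed, it carries flag M): it is tagged T.
By R7 (it is dead code): it meets criterion Z.
By R17 (it is boxed): it satisfies condition E.
By R23 (it satisfies condition B, it meets criterion Z, it is tagged K): it is inlined.
By R13 (it is inlined, it is tagged T): it is tagged N.
By R3 (it is tagged N, it satisfies condition E, it is a lambda): it is rejected.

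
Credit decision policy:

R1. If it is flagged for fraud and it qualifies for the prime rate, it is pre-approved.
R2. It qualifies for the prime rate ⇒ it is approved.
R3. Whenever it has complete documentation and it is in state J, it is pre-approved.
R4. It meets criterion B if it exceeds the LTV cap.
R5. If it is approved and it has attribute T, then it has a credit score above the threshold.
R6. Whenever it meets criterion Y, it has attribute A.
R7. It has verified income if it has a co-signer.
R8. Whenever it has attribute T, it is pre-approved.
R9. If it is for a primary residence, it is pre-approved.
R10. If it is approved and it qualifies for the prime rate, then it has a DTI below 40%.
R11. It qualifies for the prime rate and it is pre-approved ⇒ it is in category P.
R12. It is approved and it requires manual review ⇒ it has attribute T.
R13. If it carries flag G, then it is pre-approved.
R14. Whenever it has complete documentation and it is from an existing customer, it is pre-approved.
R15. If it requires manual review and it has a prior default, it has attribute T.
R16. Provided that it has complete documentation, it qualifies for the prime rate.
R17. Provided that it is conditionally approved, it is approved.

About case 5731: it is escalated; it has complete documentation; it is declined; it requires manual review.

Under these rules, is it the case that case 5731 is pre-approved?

Yes

By R16 (it has complete documentation): it qualifies for the prime rate.
By R2 (it qualifies for the prime rate): it is approved.
By R12 (it is approved, it requires manual review): it has attribute T.
By R8 (it has attribute T): it is pre-approved.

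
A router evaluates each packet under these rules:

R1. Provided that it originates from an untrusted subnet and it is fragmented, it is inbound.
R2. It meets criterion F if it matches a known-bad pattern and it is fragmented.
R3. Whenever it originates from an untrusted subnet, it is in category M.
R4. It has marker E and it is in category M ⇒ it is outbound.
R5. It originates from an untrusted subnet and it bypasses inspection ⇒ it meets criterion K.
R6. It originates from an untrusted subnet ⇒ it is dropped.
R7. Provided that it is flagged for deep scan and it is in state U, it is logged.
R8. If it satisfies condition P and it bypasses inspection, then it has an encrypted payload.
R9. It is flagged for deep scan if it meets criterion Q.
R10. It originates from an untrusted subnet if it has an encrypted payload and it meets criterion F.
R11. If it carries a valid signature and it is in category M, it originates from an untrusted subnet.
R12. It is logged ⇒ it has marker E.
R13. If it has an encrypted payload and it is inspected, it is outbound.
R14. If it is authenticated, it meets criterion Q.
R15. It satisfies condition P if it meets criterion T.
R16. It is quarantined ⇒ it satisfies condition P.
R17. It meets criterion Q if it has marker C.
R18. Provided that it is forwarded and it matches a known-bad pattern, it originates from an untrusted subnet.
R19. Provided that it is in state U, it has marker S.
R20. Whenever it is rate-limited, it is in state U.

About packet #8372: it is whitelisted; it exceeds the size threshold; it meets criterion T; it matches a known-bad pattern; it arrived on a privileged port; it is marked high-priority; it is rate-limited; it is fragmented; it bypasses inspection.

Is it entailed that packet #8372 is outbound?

Forward chaining from the given facts derives: meets criterion F, satisfies condition P, is in state U, has an encrypted payload, originates from an untrusted subnet, has marker S, is inbound, is in category M, meets criterion K, is dropped.
Rules concluding "it is outbound": R4 needs "it has marker E"; R13 needs "it is inspected" — none of these are established.

No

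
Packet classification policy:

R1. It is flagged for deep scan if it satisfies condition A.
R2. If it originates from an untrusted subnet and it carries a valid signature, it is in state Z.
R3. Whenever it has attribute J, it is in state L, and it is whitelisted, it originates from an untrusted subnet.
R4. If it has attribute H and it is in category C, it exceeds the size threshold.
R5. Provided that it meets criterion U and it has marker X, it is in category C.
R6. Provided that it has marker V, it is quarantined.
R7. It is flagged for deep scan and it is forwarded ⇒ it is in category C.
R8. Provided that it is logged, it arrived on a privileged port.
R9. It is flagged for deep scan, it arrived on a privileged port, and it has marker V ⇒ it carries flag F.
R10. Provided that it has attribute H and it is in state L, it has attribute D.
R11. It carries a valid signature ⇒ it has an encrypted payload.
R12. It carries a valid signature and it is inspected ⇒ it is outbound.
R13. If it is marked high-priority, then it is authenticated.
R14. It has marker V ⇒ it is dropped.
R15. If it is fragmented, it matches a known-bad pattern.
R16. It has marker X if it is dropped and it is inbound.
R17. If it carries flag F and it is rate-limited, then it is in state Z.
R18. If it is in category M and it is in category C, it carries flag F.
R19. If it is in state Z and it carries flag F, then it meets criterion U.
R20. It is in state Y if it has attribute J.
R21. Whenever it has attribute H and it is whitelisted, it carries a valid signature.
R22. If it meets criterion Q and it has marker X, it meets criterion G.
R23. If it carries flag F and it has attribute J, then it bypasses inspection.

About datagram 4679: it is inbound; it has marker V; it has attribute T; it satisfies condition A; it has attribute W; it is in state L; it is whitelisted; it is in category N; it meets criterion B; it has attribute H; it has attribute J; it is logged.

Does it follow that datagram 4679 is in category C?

Yes

By R1 (it satisfies condition A): it is flagged for deep scan.
By R3 (it has attribute J, it is in state L, it is whitelisted): it originates from an untrusted subnet.
By R8 (it is logged): it arrived on a privileged port.
By R9 (it is flagged for deep scan, it arrived on a privileged port, it has marker V): it carries flag F.
By R14 (it has marker V): it is dropped.
By R16 (it is dropped, it is inbound): it has marker X.
By R21 (it has attribute H, it is whitelisted): it carries a valid signature.
By R2 (it originates from an untrusted subnet, it carries a valid signature): it is in state Z.
By R19 (it is in state Z, it carries flag F): it meets criterion U.
By R5 (it meets criterion U, it has marker X): it is in category C.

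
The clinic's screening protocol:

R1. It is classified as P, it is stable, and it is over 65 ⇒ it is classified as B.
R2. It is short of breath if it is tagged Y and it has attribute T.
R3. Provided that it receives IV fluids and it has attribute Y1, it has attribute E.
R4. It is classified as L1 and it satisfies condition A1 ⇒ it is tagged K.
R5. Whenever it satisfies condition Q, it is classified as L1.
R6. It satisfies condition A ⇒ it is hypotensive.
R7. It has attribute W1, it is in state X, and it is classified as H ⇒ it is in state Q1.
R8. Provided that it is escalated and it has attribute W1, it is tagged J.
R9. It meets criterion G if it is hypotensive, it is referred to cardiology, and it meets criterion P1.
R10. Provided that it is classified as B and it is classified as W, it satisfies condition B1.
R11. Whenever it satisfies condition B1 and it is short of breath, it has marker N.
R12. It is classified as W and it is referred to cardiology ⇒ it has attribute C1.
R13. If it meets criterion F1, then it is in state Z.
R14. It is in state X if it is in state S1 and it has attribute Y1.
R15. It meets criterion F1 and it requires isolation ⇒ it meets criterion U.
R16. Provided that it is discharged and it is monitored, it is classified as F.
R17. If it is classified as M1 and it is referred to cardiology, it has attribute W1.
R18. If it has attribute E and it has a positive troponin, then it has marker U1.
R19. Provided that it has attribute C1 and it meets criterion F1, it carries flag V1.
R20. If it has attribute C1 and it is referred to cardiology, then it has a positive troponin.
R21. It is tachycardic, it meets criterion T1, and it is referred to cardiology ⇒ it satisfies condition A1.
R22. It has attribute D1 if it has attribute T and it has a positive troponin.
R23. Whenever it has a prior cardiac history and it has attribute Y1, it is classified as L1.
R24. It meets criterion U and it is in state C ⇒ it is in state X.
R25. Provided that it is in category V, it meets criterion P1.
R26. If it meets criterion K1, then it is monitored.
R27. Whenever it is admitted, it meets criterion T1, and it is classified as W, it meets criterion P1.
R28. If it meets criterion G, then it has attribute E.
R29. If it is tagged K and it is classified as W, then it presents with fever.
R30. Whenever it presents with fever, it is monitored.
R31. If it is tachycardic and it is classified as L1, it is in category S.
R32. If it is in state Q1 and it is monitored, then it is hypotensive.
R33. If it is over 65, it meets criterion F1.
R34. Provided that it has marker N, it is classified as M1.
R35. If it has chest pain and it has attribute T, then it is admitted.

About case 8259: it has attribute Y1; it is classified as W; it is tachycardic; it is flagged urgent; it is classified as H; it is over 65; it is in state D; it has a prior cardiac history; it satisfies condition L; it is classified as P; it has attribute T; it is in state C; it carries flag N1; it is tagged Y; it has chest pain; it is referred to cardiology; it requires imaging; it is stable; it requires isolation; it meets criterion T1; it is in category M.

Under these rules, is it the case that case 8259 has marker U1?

Yes

By R1 (it is classified as P, it is stable, it is over 65): it is classified as B.
By R2 (it is tagged Y, it has attribute T): it is short of breath.
By R10 (it is classified as B, it is classified as W): it satisfies condition B1.
By R11 (it satisfies condition B1, it is short of breath): it has marker N.
By R12 (it is classified as W, it is referred to cardiology): it has attribute C1.
By R20 (it has attribute C1, it is referred to cardiology): it has a positive troponin.
By R21 (it is tachycardic, it meets criterion T1, it is referred to cardiology): it satisfies condition A1.
By R23 (it has a prior cardiac history, it has attribute Y1): it is classified as L1.
By R33 (it is over 65): it meets criterion F1.
By R34 (it has marker N): it is classified as M1.
By R35 (it has chest pain, it has attribute T): it is admitted.
By R4 (it is classified as L1, it satisfies condition A1): it is tagged K.
By R15 (it meets criterion F1, it requires isolation): it meets criterion U.
By R17 (it is classified as M1, it is referred to cardiology): it has attribute W1.
By R24 (it meets criterion U, it is in state C): it is in state X.
By R27 (it is admitted, it meets criterion T1, it is classified as W): it meets criterion P1.
By R29 (it is tagged K, it is classified as W): it presents with fever.
By R30 (it presents with fever): it is monitored.
By R7 (it has attribute W1, it is in state X, it is classified as H): it is in state Q1.
By R32 (it is in state Q1, it is monitored): it is hypotensive.
By R9 (it is hypotensive, it is referred to cardiology, it meets criterion P1): it meets criterion G.
By R28 (it meets criterion G): it has attribute E.
By R18 (it has attribute E, it has a positive troponin): it has marker U1.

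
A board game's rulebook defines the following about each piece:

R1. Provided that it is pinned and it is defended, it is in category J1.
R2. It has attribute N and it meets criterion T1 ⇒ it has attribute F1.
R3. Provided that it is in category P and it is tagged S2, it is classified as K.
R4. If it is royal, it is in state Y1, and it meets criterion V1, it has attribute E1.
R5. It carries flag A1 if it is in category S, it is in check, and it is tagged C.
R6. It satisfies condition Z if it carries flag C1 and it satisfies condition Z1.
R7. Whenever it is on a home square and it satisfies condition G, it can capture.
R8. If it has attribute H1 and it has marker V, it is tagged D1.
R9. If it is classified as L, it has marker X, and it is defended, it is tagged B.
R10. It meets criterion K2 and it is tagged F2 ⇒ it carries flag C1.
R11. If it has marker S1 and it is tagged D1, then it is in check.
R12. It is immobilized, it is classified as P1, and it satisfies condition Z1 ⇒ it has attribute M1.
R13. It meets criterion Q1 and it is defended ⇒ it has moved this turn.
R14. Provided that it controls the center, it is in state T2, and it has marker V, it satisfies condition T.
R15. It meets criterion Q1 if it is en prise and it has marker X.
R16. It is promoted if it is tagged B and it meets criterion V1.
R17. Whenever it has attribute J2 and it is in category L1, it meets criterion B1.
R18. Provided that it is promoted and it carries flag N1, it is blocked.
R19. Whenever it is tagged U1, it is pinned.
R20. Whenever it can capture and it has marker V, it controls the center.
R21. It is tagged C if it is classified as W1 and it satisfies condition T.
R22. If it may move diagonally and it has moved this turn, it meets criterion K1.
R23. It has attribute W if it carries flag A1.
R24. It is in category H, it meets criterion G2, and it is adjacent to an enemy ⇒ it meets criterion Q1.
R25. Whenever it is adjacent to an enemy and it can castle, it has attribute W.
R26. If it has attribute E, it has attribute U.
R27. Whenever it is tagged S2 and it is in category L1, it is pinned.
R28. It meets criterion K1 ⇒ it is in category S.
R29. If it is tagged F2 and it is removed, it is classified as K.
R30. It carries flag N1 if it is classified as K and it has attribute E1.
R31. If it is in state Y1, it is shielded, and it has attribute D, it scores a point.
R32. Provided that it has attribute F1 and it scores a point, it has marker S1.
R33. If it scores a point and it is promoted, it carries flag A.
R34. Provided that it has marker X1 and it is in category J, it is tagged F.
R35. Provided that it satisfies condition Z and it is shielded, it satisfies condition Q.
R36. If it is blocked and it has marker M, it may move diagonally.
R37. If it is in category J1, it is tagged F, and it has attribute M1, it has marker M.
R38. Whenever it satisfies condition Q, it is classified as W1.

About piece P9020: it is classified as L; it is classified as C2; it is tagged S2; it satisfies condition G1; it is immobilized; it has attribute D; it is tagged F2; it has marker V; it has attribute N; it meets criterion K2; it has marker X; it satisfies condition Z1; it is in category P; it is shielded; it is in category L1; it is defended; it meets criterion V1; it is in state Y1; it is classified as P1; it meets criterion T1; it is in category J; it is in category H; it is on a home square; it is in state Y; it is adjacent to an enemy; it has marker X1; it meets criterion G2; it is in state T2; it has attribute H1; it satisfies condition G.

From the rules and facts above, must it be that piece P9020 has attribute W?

Forward chaining from the given facts derives: has attribute F1, is classified as K, can capture, is tagged D1, is tagged B, carries flag C1, has attribute M1, is promoted, controls the center, meets criterion Q1, is pinned, scores a point, has marker S1, carries flag A, is tagged F, is in category J1, satisfies condition Z, is in check, has moved this turn, satisfies condition T, satisfies condition Q, has marker M, is classified as W1, is tagged C.
Rules concluding "it has attribute W": R23 needs "it carries flag A1"; R25 needs "it can castle" — none of these are established.

No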